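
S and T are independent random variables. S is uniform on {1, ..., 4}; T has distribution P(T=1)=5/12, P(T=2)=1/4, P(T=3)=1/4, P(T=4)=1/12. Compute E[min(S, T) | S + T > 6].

16/5

P(S + T > 6) = 5/48.
Summing min(S,T)·P(x,y) over outcomes with S + T > 6 gives 1/3.
E[min(S, T) | S + T > 6] = (1/3) / (5/48) = 16/5.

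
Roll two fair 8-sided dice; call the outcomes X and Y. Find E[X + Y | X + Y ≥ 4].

P(X + Y ≥ 4) = 61/64.
Summing (X+Y)·P(x,y) over outcomes with X + Y ≥ 4 gives 71/8.
E[X + Y | X + Y ≥ 4] = (71/8) / (61/64) = 568/61.

568/61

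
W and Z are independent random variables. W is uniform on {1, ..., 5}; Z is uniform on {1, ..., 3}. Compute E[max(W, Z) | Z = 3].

18/5

Outcomes with Z = 3: (1,3), (2,3), (3,3), (4,3), (5,3), each with probability 1/15.
E[max(W, Z) | Z = 3] = (3 + 3 + 3 + 4 + 5) / 5 = 18/5.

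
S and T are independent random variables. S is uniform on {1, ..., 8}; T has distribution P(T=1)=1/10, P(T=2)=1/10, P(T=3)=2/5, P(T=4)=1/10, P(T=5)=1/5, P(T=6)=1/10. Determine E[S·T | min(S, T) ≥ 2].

P(min(S, T) ≥ 2) = 63/80.
Summing ST·P(x,y) over outcomes with min(S, T) ≥ 2 gives 119/8.
E[S·T | min(S, T) ≥ 2] = (119/8) / (63/80) = 170/9.

170/9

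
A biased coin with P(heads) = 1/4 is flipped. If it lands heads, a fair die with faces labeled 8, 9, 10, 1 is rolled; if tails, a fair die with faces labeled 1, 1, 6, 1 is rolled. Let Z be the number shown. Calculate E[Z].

55/16

E[Z | heads] = (8+9+10+1)/4 = 7.
E[Z | tails] = (1+1+6+1)/4 = 9/4.
E[Z] = (1/4)·(7) + (3/4)·(9/4) = 55/16.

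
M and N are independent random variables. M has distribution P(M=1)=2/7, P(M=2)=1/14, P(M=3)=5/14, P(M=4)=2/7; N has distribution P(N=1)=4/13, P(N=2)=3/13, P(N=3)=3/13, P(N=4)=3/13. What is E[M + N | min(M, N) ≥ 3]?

P(min(M, N) ≥ 3) = 27/91.
Summing (M+N)·P(x,y) over outcomes with min(M, N) ≥ 3 gives 375/182.
E[M + N | min(M, N) ≥ 3] = (375/182) / (27/91) = 125/18.

125/18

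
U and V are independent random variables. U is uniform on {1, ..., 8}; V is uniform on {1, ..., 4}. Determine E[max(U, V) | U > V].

P(U > V) = 11/16.
Summing max(U,V)·P(x,y) over outcomes with U > V gives 31/8.
E[max(U, V) | U > V] = (31/8) / (11/16) = 62/11.

62/11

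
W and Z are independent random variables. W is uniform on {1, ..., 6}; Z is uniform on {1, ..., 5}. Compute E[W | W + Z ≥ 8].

Outcomes with W + Z ≥ 8: (3,5), (4,4), (4,5), (5,3), (5,4), (5,5), (6,2), (6,3), (6,4), (6,5), each with probability 1/30.
E[W | W + Z ≥ 8] = (3 + 4 + 4 + 5 + 5 + 5 + 6 + 6 + 6 + 6) / 10 = 5.

5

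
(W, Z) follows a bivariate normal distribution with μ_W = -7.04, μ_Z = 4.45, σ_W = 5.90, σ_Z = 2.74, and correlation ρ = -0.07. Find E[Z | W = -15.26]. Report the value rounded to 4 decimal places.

4.7172

E[Z | W=x] = μ_Z + ρ(σ_Z/σ_W)(x − μ_W) for jointly normal variables.
E[Z | W=-15.26] = 4.45 + (-0.07)·(2.74/5.90)·(-15.26 − (-7.04)) = 4.45 + (-0.032508)·(-8.22) = 4.7172.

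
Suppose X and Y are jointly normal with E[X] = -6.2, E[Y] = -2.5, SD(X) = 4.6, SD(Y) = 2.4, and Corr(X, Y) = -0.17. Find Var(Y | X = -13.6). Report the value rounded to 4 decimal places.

5.5935

For a bivariate normal, Var(Y | X=x) = σ_Y²(1 − ρ²).
Var(Y | X=-13.6) = (2.4)²·(1 − (-0.17)²) = 5.76·0.9711 = 5.5935.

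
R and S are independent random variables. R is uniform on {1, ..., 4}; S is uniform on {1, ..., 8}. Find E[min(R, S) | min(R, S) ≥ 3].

41/12

P(min(R, S) ≥ 3) = 3/8.
Summing min(R,S)·P(x,y) over outcomes with min(R, S) ≥ 3 gives 41/32.
E[min(R, S) | min(R, S) ≥ 3] = (41/32) / (3/8) = 41/12.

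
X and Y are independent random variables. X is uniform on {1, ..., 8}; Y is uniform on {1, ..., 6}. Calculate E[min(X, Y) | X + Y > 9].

67/15

P(X + Y > 9) = 5/16.
Summing min(X,Y)·P(x,y) over outcomes with X + Y > 9 gives 67/48.
E[min(X, Y) | X + Y > 9] = (67/48) / (5/16) = 67/15.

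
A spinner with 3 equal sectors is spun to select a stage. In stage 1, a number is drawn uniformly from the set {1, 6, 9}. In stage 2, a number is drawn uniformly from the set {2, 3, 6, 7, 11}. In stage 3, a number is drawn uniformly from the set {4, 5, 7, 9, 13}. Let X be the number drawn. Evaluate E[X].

281/45

E[X | stage 1] = (1+6+9)/3 = 16/3.
E[X | stage 2] = (2+3+6+7+11)/5 = 29/5.
E[X | stage 3] = (4+5+7+9+13)/5 = 38/5.
E[X] = (1/3)·(16/3) + (1/3)·(29/5) + (1/3)·(38/5) = 281/45.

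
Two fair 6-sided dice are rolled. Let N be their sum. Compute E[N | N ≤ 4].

10/3

P(N ≤ 4) = 1/6.
Σ over the event: 2·1/36 + 3·1/18 + 4·1/12 = 5/9.
E[N | N ≤ 4] = (5/9) / (1/6) = 10/3.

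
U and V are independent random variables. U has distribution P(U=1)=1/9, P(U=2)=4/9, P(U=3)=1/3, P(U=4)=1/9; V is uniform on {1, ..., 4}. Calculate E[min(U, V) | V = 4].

P(V = 4) = 1/4.
Summing min(U,V)·P(x,y) over outcomes with V = 4 gives 11/18.
E[min(U, V) | V = 4] = (11/18) / (1/4) = 22/9.

22/9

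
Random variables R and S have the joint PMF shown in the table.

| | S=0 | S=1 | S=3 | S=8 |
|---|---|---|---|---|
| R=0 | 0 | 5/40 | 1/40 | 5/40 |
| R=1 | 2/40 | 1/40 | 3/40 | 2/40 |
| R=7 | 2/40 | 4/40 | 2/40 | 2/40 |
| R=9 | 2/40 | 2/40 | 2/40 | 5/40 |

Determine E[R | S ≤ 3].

P(S ≤ 3) = 13/20.
Summing R·P(R=x,S=y) over the conditioning event gives 29/10.
E[R | S ≤ 3] = (29/10) / (13/20) = 58/13.

58/13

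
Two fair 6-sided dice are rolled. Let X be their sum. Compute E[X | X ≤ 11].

48/7

P(X ≤ 11) = 35/36.
E[X | X ≤ 11] = (20/3) / (35/36) = 48/7.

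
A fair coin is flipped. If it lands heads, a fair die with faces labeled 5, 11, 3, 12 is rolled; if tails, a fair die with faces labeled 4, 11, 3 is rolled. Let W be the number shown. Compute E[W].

55/8

E[W | heads] = (5+11+3+12)/4 = 31/4.
E[W | tails] = (4+11+3)/3 = 6.
E[W] = (1/2)·(31/4) + (1/2)·(6) = 55/8.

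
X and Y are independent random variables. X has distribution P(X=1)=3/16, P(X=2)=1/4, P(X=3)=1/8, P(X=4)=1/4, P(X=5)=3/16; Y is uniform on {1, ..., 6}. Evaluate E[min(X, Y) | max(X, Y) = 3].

P(max(X, Y) = 3) = 13/96.
Summing min(X,Y)·P(x,y) over outcomes with max(X, Y) = 3 gives 23/96.
E[min(X, Y) | max(X, Y) = 3] = (23/96) / (13/96) = 23/13.

23/13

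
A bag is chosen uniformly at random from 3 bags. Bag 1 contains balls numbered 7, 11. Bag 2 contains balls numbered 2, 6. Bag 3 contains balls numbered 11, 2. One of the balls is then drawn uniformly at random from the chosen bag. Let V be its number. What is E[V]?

13/2

E[V | bag 1] = (7+11)/2 = 9.
E[V | bag 2] = (2+6)/2 = 4.
E[V | bag 3] = (11+2)/2 = 13/2.
By the law of total expectation,
E[V] = (1/3)·(9) + (1/3)·(4) + (1/3)·(13/2) = 13/2.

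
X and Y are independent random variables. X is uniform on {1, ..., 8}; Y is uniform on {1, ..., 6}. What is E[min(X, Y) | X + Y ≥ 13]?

Outcomes with X + Y ≥ 13: (7,6), (8,5), (8,6), each with probability 1/48.
E[min(X, Y) | X + Y ≥ 13] = (6 + 5 + 6) / 3 = 17/3.

17/3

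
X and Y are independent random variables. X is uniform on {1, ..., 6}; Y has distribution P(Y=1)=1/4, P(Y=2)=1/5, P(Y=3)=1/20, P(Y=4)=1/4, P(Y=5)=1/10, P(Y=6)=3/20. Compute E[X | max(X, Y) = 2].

P(max(X, Y) = 2) = 13/120.
Summing X·P(x,y) over outcomes with max(X, Y) = 2 gives 11/60.
E[X | max(X, Y) = 2] = (11/60) / (13/120) = 22/13.

22/13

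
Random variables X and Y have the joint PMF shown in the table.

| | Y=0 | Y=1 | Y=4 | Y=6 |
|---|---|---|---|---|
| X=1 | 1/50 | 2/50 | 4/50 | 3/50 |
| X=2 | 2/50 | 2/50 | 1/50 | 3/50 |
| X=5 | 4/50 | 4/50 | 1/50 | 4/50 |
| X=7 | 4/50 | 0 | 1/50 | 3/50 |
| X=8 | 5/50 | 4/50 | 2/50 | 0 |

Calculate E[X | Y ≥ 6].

P(Y ≥ 6) = 13/50.
Σ X·P over the event = 1·(3/50) + 2·(3/50) + 5·(4/50) + 7·(3/50) = 1.
E[X | Y ≥ 6] = (1) / (13/50) = 50/13.

50/13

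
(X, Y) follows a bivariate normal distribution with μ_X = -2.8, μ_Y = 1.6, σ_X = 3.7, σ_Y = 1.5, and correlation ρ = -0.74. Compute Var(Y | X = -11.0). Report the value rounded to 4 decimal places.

1.0179

For a bivariate normal, Var(Y | X=x) = σ_Y²(1 − ρ²).
Var(Y | X=-11.0) = (1.5)²·(1 − (-0.74)²) = 2.25·0.4524 = 1.0179.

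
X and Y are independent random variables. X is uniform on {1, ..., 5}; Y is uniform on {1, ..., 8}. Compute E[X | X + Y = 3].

3/2

Outcomes with X + Y = 3: (1,2), (2,1), each with probability 1/40.
E[X | X + Y = 3] = (1 + 2) / 2 = 3/2.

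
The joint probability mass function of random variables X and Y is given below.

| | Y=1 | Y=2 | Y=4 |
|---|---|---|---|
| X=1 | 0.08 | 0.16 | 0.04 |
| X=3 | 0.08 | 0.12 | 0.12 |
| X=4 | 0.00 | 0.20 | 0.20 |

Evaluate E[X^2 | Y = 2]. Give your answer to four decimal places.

P(Y = 2) = 0.48.
Σ X^2·P over the event = 1·(0.16) + 9·(0.12) + 16·(0.20) = 4.44.
E[X^2 | Y = 2] = (4.44) / (0.48) = 9.2500.

9.2500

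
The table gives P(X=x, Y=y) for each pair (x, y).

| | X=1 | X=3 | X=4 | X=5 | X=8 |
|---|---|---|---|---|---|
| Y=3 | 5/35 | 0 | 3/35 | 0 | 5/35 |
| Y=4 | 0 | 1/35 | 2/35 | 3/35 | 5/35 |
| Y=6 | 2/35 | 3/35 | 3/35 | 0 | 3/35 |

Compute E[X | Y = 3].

P(Y = 3) = 13/35.
Σ X·P over the event = 1·(5/35) + 4·(3/35) + 8·(5/35) = 57/35.
E[X | Y = 3] = (57/35) / (13/35) = 57/13.

57/13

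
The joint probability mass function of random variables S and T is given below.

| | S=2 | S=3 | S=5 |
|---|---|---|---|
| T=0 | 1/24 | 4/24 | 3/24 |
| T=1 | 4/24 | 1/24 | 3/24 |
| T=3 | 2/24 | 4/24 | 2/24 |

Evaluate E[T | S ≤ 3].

23/16

P(S ≤ 3) = 2/3.
Summing T·P(S=x,T=y) over the conditioning event gives 23/24.
E[T | S ≤ 3] = (23/24) / (2/3) = 23/16.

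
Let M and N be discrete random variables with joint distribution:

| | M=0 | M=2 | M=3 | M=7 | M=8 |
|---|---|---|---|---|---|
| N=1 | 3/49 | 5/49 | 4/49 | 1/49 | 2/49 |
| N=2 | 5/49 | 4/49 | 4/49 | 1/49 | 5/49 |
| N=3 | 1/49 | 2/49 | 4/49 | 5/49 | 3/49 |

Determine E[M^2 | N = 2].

421/19

P(N = 2) = 19/49.
Σ M^2·P over the event = 0·(5/49) + 4·(4/49) + 9·(4/49) + 49·(1/49) + 64·(5/49) = 421/49.
E[M^2 | N = 2] = (421/49) / (19/49) = 421/19.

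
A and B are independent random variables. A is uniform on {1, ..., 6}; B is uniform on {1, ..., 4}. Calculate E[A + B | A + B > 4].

62/9

P(A + B > 4) = 3/4.
Summing (A+B)·P(x,y) over outcomes with A + B > 4 gives 31/6.
E[A + B | A + B > 4] = (31/6) / (3/4) = 62/9.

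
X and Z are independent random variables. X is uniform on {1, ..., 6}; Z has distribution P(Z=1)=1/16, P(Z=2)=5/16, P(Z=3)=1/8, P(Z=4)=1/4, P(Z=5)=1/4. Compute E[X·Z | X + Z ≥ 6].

P(X + Z ≥ 6) = 23/32.
Summing XZ·P(x,y) over outcomes with X + Z ≥ 6 gives 1009/96.
E[X·Z | X + Z ≥ 6] = (1009/96) / (23/32) = 1009/69.

1009/69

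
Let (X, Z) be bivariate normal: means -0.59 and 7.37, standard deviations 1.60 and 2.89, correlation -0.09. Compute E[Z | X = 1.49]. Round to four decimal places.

E[Z | X=x] = μ_Z + ρ(σ_Z/σ_X)(x − μ_X) for jointly normal variables.
E[Z | X=1.49] = 7.37 + (-0.09)·(2.89/1.60)·(1.49 − (-0.59)) = 7.37 + (-0.16256)·(2.08) = 7.0319.

7.0319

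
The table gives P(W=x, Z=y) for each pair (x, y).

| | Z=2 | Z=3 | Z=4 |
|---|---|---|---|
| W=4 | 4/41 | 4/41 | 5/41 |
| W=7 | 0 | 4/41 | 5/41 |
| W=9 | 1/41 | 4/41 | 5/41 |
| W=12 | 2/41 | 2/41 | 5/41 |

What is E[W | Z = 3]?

52/7

P(Z = 3) = 14/41.
Σ W·P over the event = 4·(4/41) + 7·(4/41) + 9·(4/41) + 12·(2/41) = 104/41.
E[W | Z = 3] = (104/41) / (14/41) = 52/7.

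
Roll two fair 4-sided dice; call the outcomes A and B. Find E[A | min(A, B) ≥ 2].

3

Outcomes with min(A, B) ≥ 2: (2,2), (2,3), (2,4), (3,2), (3,3), (3,4), (4,2), (4,3), (4,4), each with probability 1/16.
E[A | min(A, B) ≥ 2] = (2 + 2 + 2 + 3 + 3 + 3 + 4 + 4 + 4) / 9 = 3.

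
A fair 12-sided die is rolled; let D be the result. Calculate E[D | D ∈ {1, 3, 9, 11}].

6

P(D ∈ {1, 3, 9, 11}) = 1/3.
Σ over the event: 1·1/12 + 3·1/12 + 9·1/12 + 11·1/12 = 2.
E[D | D ∈ {1, 3, 9, 11}] = (2) / (1/3) = 6.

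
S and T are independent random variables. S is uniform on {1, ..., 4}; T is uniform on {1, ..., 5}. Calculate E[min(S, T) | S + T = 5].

3/2

Outcomes with S + T = 5: (1,4), (2,3), (3,2), (4,1), each with probability 1/20.
E[min(S, T) | S + T = 5] = (1 + 2 + 2 + 1) / 4 = 3/2.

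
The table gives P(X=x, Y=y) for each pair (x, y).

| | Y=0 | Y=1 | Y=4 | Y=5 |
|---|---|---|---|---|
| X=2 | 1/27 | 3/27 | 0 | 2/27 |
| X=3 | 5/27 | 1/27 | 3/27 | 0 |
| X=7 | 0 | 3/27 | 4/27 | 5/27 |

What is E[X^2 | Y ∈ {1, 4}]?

P(Y ∈ {1, 4}) = 14/27.
Σ X^2·P over the event = 4·(3/27) + 9·(1/27) + 9·(3/27) + 49·(3/27) + 49·(4/27) = 391/27.
E[X^2 | Y ∈ {1, 4}] = (391/27) / (14/27) = 391/14.

391/14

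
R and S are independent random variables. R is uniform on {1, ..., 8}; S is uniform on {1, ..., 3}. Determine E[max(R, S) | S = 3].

39/8

Outcomes with S = 3: (1,3), (2,3), (3,3), (4,3), (5,3), (6,3), (7,3), (8,3), each with probability 1/24.
E[max(R, S) | S = 3] = (3 + 3 + 3 + 4 + 5 + 6 + 7 + 8) / 8 = 39/8.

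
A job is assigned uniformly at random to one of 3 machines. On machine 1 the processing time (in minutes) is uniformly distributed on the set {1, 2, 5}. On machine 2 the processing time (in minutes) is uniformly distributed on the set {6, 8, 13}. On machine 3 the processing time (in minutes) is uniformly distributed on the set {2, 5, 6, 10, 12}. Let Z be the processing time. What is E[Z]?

56/9

E[Z | machine 1] = (1+2+5)/3 = 8/3.
E[Z | machine 2] = (6+8+13)/3 = 9.
E[Z | machine 3] = (2+5+6+10+12)/5 = 7.
E[Z] = (1/3)·(8/3) + (1/3)·(9) + (1/3)·(7) = 56/9.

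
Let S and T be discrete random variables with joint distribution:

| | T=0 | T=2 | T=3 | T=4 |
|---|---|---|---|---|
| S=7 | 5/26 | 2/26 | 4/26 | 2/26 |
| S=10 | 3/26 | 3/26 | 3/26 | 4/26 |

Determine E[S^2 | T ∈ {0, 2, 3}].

P(T ∈ {0, 2, 3}) = 10/13.
Summing S^2·P(S=x,T=y) over the conditioning event gives 1439/26.
E[S^2 | T ∈ {0, 2, 3}] = (1439/26) / (10/13) = 1439/20.

1439/20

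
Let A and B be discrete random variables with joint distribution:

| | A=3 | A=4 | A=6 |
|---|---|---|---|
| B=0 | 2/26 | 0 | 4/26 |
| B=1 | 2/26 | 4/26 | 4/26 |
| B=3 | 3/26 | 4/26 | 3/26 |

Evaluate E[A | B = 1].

P(B = 1) = 5/13.
Σ A·P over the event = 3·(2/26) + 4·(4/26) + 6·(4/26) = 23/13.
E[A | B = 1] = (23/13) / (5/13) = 23/5.

23/5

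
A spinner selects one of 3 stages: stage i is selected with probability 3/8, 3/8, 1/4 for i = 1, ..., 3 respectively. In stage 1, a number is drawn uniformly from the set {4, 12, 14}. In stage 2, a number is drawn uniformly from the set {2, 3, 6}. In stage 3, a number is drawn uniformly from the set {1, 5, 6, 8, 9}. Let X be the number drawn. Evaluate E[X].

E[X | stage 1] = (4+12+14)/3 = 10.
E[X | stage 2] = (2+3+6)/3 = 11/3.
E[X | stage 3] = (1+5+6+8+9)/5 = 29/5.
By the law of total expectation,
E[X] = (3/8)·(10) + (3/8)·(11/3) + (1/4)·(29/5) = 263/40.

263/40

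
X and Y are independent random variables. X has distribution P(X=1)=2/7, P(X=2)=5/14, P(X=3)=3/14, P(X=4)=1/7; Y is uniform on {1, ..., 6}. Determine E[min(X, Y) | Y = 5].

31/14

P(Y = 5) = 1/6.
Summing min(X,Y)·P(x,y) over outcomes with Y = 5 gives 31/84.
E[min(X, Y) | Y = 5] = (31/84) / (1/6) = 31/14.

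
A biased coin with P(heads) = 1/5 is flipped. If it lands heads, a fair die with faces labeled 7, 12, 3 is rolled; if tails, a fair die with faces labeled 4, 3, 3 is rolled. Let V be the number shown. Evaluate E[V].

E[V | heads] = (7+12+3)/3 = 22/3.
E[V | tails] = (4+3+3)/3 = 10/3.
E[V] = (1/5)·(22/3) + (4/5)·(10/3) = 62/15.

62/15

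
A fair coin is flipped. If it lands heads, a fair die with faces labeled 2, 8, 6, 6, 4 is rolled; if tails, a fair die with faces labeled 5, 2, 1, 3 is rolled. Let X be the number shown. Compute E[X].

E[X | heads] = (2+8+6+6+4)/5 = 26/5.
E[X | tails] = (5+2+1+3)/4 = 11/4.
By the law of total expectation,
E[X] = (1/2)·(26/5) + (1/2)·(11/4) = 159/40.

159/40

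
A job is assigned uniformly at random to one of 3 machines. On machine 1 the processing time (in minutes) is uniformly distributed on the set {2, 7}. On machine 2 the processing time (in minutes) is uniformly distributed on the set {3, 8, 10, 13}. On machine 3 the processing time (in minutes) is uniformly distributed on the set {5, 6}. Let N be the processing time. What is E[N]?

37/6

E[N | machine 1] = (2+7)/2 = 9/2.
E[N | machine 2] = (3+8+10+13)/4 = 17/2.
E[N | machine 3] = (5+6)/2 = 11/2.
By the law of total expectation,
E[N] = (1/3)·(9/2) + (1/3)·(17/2) + (1/3)·(11/2) = 37/6.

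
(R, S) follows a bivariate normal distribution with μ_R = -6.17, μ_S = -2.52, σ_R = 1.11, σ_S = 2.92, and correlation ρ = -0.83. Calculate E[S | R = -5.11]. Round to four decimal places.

-4.8344

The regression of S on R has slope ρ·σ_S/σ_R and passes through (μ_R, μ_S).
E[S | R=-5.11] = -2.52 + (-0.83)·(2.92/1.11)·(-5.11 − (-6.17)) = -2.52 + (-2.1834)·(1.06) = -4.8344.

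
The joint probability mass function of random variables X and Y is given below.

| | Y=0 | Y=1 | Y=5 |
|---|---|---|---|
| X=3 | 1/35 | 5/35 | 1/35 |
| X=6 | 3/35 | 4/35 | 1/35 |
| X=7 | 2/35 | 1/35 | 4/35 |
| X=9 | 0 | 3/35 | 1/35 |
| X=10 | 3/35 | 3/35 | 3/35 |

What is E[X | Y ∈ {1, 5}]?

P(Y ∈ {1, 5}) = 26/35.
Summing X·P(X=x,Y=y) over the conditioning event gives 179/35.
E[X | Y ∈ {1, 5}] = (179/35) / (26/35) = 179/26.

179/26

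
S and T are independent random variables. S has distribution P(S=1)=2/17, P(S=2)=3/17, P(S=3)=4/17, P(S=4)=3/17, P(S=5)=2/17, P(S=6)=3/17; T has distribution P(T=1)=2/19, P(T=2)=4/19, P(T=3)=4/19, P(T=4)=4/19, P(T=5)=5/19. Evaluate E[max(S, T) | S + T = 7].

P(S + T = 7) = 3/17.
Summing max(S,T)·P(x,y) over outcomes with S + T = 7 gives 263/323.
E[max(S, T) | S + T = 7] = (263/323) / (3/17) = 263/57.

263/57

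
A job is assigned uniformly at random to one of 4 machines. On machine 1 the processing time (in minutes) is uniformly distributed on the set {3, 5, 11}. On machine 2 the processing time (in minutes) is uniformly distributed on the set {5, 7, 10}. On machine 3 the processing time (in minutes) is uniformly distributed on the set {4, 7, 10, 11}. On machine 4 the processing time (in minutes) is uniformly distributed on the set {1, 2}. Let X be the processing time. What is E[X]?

E[X | machine 1] = (3+5+11)/3 = 19/3.
E[X | machine 2] = (5+7+10)/3 = 22/3.
E[X | machine 3] = (4+7+10+11)/4 = 8.
E[X | machine 4] = (1+2)/2 = 3/2.
By the law of total expectation,
E[X] = (1/4)·(19/3) + (1/4)·(22/3) + (1/4)·(8) + (1/4)·(3/2) = 139/24.

139/24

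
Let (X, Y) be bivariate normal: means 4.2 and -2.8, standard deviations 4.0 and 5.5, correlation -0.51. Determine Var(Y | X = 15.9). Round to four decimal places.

22.3820

Var(Y | X=x) = (1 − ρ²)·σ_Y².
Var(Y | X=15.9) = (5.5)²·(1 − (-0.51)²) = 30.25·0.7399 = 22.3820.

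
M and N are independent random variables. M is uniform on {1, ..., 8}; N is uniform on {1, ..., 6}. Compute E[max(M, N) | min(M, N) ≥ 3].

71/12

P(min(M, N) ≥ 3) = 1/2.
Summing max(M,N)·P(x,y) over outcomes with min(M, N) ≥ 3 gives 71/24.
E[max(M, N) | min(M, N) ≥ 3] = (71/24) / (1/2) = 71/12.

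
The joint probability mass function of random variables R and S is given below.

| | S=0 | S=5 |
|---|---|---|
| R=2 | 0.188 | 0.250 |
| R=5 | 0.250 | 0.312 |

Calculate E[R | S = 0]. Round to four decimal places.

P(S = 0) = 0.438.
Σ R·P over the event = 2·(0.188) + 5·(0.250) = 1.626.
E[R | S = 0] = (1.626) / (0.438) = 3.7123.

3.7123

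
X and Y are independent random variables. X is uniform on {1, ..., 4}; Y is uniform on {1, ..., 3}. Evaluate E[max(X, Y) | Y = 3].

Outcomes with Y = 3: (1,3), (2,3), (3,3), (4,3), each with probability 1/12.
E[max(X, Y) | Y = 3] = (3 + 3 + 3 + 4) / 4 = 13/4.

13/4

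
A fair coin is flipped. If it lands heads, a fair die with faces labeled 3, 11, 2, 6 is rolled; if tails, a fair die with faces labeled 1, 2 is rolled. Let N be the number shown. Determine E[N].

E[N | heads] = (3+11+2+6)/4 = 11/2.
E[N | tails] = (1+2)/2 = 3/2.
E[N] = (1/2)·(11/2) + (1/2)·(3/2) = 7/2.

7/2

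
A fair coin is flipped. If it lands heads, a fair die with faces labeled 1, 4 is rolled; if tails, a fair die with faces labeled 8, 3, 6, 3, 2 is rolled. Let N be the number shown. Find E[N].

69/20

E[N | heads] = (1+4)/2 = 5/2.
E[N | tails] = (8+3+6+3+2)/5 = 22/5.
E[N] = (1/2)·(5/2) + (1/2)·(22/5) = 69/20.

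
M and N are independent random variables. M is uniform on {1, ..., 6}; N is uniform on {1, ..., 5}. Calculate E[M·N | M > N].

P(M > N) = 1/2.
Summing MN·P(x,y) over outcomes with M > N gives 35/6.
E[M·N | M > N] = (35/6) / (1/2) = 35/3.

35/3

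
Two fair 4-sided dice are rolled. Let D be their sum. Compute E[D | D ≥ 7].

P(D ≥ 7) = 3/16.
Σ over the event: 7·1/8 + 8·1/16 = 11/8.
E[D | D ≥ 7] = (11/8) / (3/16) = 22/3.

22/3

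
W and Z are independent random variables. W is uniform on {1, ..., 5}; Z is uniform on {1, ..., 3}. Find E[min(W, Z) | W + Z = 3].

1

P(W + Z = 3) = 2/15.
Summing min(W,Z)·P(x,y) over outcomes with W + Z = 3 gives 2/15.
E[min(W, Z) | W + Z = 3] = (2/15) / (2/15) = 1.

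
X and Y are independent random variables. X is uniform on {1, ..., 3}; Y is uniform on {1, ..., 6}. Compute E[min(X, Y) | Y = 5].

2

P(Y = 5) = 1/6.
Summing min(X,Y)·P(x,y) over outcomes with Y = 5 gives 1/3.
E[min(X, Y) | Y = 5] = (1/3) / (1/6) = 2.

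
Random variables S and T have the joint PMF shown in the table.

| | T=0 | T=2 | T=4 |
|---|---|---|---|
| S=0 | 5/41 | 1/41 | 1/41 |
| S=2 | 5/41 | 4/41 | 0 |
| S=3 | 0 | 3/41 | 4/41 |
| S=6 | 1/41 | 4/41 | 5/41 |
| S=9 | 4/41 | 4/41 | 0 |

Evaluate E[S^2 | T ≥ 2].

727/26

P(T ≥ 2) = 26/41.
Σ S^2·P over the event = 0·(1/41) + 0·(1/41) + 4·(4/41) + 9·(3/41) + 9·(4/41) + 36·(4/41) + 36·(5/41) + 81·(4/41) = 727/41.
E[S^2 | T ≥ 2] = (727/41) / (26/41) = 727/26.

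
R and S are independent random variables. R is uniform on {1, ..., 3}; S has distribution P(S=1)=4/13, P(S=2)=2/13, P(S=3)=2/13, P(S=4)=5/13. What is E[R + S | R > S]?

19/5

P(R > S) = 10/39.
Summing (R+S)·P(x,y) over outcomes with R > S gives 38/39.
E[R + S | R > S] = (38/39) / (10/39) = 19/5.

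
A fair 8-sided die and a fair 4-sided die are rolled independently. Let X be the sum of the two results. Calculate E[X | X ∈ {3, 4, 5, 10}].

P(X ∈ {3, 4, 5, 10}) = 3/8.
Σ over the event: 3·1/16 + 4·3/32 + 5·1/8 + 10·3/32 = 17/8.
E[X | X ∈ {3, 4, 5, 10}] = (17/8) / (3/8) = 17/3.

17/3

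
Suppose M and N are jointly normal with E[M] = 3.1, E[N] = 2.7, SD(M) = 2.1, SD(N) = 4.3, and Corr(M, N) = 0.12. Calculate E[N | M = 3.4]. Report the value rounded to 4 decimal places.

The regression of N on M has slope ρ·σ_N/σ_M and passes through (μ_M, μ_N).
E[N | M=3.4] = 2.7 + (0.12)·(4.3/2.1)·(3.4 − (3.1)) = 2.7 + (0.24571)·(0.3) = 2.7737.

2.7737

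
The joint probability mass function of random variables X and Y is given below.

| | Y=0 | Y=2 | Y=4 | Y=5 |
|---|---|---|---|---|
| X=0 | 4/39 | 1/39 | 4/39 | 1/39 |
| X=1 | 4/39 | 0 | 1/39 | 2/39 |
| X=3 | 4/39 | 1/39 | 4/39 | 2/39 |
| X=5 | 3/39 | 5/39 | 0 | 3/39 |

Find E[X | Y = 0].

P(Y = 0) = 5/13.
Σ X·P over the event = 0·(4/39) + 1·(4/39) + 3·(4/39) + 5·(3/39) = 31/39.
E[X | Y = 0] = (31/39) / (5/13) = 31/15.

31/15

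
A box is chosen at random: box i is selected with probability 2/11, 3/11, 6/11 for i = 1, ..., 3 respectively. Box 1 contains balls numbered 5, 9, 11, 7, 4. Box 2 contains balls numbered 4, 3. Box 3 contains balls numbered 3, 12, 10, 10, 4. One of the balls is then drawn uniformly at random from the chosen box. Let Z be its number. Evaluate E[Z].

717/110

E[Z | box 1] = (5+9+11+7+4)/5 = 36/5.
E[Z | box 2] = (4+3)/2 = 7/2.
E[Z | box 3] = (3+12+10+10+4)/5 = 39/5.
By the law of total expectation,
E[Z] = (2/11)·(36/5) + (3/11)·(7/2) + (6/11)·(39/5) = 717/110.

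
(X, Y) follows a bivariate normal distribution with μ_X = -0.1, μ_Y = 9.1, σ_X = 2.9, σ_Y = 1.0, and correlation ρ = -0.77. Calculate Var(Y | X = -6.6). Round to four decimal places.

0.4071

Var(Y | X=x) = (1 − ρ²)·σ_Y².
Var(Y | X=-6.6) = (1.0)²·(1 − (-0.77)²) = 1·0.4071 = 0.4071.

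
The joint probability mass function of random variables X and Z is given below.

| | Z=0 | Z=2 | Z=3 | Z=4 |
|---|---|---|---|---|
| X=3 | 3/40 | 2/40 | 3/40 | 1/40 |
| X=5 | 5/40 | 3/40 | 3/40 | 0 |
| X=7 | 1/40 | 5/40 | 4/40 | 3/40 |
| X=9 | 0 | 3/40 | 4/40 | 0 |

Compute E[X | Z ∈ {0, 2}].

P(Z ∈ {0, 2}) = 11/20.
Σ X·P over the event = 3·(3/40) + 3·(2/40) + 5·(5/40) + 5·(3/40) + 7·(1/40) + 7·(5/40) + 9·(3/40) = 31/10.
E[X | Z ∈ {0, 2}] = (31/10) / (11/20) = 62/11.

62/11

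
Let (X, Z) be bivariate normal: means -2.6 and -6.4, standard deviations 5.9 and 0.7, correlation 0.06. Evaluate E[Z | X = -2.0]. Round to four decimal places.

-6.3957

E[Z | X=x] = μ_Z + ρ(σ_Z/σ_X)(x − μ_X) for jointly normal variables.
E[Z | X=-2.0] = -6.4 + (0.06)·(0.7/5.9)·(-2.0 − (-2.6)) = -6.4 + (0.0071186)·(0.6) = -6.3957.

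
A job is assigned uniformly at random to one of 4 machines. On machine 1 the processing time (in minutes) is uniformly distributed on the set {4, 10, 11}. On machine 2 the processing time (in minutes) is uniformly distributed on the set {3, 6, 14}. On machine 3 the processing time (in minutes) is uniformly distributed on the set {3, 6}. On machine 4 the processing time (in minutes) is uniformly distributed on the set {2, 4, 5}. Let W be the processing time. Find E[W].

E[W | machine 1] = (4+10+11)/3 = 25/3.
E[W | machine 2] = (3+6+14)/3 = 23/3.
E[W | machine 3] = (3+6)/2 = 9/2.
E[W | machine 4] = (2+4+5)/3 = 11/3.
E[W] = (1/4)·(25/3) + (1/4)·(23/3) + (1/4)·(9/2) + (1/4)·(11/3) = 145/24.

145/24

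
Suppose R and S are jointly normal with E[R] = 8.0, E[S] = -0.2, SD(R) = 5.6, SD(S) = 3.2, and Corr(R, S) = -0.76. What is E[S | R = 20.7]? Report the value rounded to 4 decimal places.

The regression of S on R has slope ρ·σ_S/σ_R and passes through (μ_R, μ_S).
E[S | R=20.7] = -0.2 + (-0.76)·(3.2/5.6)·(20.7 − (8.0)) = -0.2 + (-0.434286)·(12.7) = -5.7154.

-5.7154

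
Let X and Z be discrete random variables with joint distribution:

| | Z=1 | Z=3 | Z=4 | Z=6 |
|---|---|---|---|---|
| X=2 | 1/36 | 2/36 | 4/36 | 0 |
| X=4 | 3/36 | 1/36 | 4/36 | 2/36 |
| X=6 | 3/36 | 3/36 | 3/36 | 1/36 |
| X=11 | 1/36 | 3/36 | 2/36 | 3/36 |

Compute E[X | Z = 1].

P(Z = 1) = 2/9.
Σ X·P over the event = 2·(1/36) + 4·(3/36) + 6·(3/36) + 11·(1/36) = 43/36.
E[X | Z = 1] = (43/36) / (2/9) = 43/8.

43/8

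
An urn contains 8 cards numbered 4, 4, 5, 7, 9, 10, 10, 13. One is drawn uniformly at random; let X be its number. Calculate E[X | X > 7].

P(X > 7) = 1/2.
Σ over the event: 9·1/8 + 10·1/4 + 13·1/8 = 21/4.
E[X | X > 7] = (21/4) / (1/2) = 21/2.

21/2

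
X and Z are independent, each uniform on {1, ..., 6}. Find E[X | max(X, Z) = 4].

P(max(X, Z) = 4) = 7/36.
Summing X·P(x,y) over outcomes with max(X, Z) = 4 gives 11/18.
E[X | max(X, Z) = 4] = (11/18) / (7/36) = 22/7.

22/7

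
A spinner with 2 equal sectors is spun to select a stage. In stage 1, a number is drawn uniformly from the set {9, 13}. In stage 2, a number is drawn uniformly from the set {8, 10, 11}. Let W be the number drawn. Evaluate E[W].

E[W | stage 1] = (9+13)/2 = 11.
E[W | stage 2] = (8+10+11)/3 = 29/3.
By the law of total expectation,
E[W] = (1/2)·(11) + (1/2)·(29/3) = 31/3.

31/3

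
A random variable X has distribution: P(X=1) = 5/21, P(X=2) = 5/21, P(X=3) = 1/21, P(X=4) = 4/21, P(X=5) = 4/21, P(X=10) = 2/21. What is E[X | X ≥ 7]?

10

P(X ≥ 7) = 2/21.
Σ over the event: 10·2/21 = 20/21.
E[X | X ≥ 7] = (20/21) / (2/21) = 10.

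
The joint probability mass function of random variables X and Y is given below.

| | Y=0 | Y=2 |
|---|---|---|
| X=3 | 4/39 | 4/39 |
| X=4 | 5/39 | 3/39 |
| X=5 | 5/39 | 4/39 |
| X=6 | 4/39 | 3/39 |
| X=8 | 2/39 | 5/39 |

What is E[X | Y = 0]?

P(Y = 0) = 20/39.
Σ X·P over the event = 3·(4/39) + 4·(5/39) + 5·(5/39) + 6·(4/39) + 8·(2/39) = 97/39.
E[X | Y = 0] = (97/39) / (20/39) = 97/20.

97/20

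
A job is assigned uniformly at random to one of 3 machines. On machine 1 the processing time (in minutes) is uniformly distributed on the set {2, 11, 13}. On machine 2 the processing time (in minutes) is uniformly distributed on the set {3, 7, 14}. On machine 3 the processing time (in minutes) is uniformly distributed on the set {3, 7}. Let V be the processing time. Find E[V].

65/9

E[V | machine 1] = (2+11+13)/3 = 26/3.
E[V | machine 2] = (3+7+14)/3 = 8.
E[V | machine 3] = (3+7)/2 = 5.
E[V] = (1/3)·(26/3) + (1/3)·(8) + (1/3)·(5) = 65/9.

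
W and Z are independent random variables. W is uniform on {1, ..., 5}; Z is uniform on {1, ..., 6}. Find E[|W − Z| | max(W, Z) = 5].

20/9

P(max(W, Z) = 5) = 3/10.
Summing |W−Z|·P(x,y) over outcomes with max(W, Z) = 5 gives 2/3.
E[|W − Z| | max(W, Z) = 5] = (2/3) / (3/10) = 20/9.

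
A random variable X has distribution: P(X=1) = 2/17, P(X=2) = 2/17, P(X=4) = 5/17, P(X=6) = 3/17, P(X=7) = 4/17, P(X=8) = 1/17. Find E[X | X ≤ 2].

P(X ≤ 2) = 4/17.
Σ over the event: 1·2/17 + 2·2/17 = 6/17.
E[X | X ≤ 2] = (6/17) / (4/17) = 3/2.

3/2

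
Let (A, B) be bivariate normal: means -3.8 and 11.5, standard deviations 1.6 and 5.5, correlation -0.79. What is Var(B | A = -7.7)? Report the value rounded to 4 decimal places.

Var(B | A=x) = (1 − ρ²)·σ_B².
Var(B | A=-7.7) = (5.5)²·(1 − (-0.79)²) = 30.25·0.3759 = 11.3710.

11.3710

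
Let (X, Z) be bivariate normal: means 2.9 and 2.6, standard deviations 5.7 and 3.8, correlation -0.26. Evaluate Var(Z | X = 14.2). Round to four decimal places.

13.4639

The conditional variance in a bivariate normal is σ_Z²(1 − ρ²), independent of x.
Var(Z | X=14.2) = (3.8)²·(1 − (-0.26)²) = 14.44·0.9324 = 13.4639.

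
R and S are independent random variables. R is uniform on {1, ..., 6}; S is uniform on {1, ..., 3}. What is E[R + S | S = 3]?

Outcomes with S = 3: (1,3), (2,3), (3,3), (4,3), (5,3), (6,3), each with probability 1/18.
E[R + S | S = 3] = (4 + 5 + 6 + 7 + 8 + 9) / 6 = 13/2.

13/2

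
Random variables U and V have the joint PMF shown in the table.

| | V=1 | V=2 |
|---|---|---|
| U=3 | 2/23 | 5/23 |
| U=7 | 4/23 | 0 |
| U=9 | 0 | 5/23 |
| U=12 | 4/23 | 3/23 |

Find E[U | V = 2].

P(V = 2) = 13/23.
Σ U·P over the event = 3·(5/23) + 9·(5/23) + 12·(3/23) = 96/23.
E[U | V = 2] = (96/23) / (13/23) = 96/13.

96/13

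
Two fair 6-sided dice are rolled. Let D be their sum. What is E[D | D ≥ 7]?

P(D ≥ 7) = 7/12.
Σ over the event: 7·1/6 + 8·5/36 + 9·1/9 + 10·1/12 + 11·1/18 + 12·1/36 = 91/18.
E[D | D ≥ 7] = (91/18) / (7/12) = 26/3.

26/3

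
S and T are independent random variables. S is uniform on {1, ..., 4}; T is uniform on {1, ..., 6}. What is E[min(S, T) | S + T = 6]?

P(S + T = 6) = 1/6.
Summing min(S,T)·P(x,y) over outcomes with S + T = 6 gives 1/3.
E[min(S, T) | S + T = 6] = (1/3) / (1/6) = 2.

2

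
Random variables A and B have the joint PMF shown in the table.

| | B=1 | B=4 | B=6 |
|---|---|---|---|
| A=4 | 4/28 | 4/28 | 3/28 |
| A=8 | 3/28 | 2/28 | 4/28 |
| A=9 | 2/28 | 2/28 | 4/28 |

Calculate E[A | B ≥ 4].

P(B ≥ 4) = 19/28.
Σ A·P over the event = 4·(4/28) + 4·(3/28) + 8·(2/28) + 8·(4/28) + 9·(2/28) + 9·(4/28) = 65/14.
E[A | B ≥ 4] = (65/14) / (19/28) = 130/19.

130/19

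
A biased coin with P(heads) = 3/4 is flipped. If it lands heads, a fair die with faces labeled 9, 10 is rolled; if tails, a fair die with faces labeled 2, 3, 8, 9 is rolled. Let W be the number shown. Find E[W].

17/2

E[W | heads] = (9+10)/2 = 19/2.
E[W | tails] = (2+3+8+9)/4 = 11/2.
E[W] = (3/4)·(19/2) + (1/4)·(11/2) = 17/2.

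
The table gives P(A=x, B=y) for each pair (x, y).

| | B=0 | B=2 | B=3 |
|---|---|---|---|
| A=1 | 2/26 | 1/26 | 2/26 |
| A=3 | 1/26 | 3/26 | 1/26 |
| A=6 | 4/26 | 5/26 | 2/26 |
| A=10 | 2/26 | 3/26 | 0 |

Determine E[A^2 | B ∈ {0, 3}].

219/7

P(B ∈ {0, 3}) = 7/13.
Σ A^2·P over the event = 1·(2/26) + 1·(2/26) + 9·(1/26) + 9·(1/26) + 36·(4/26) + 36·(2/26) + 100·(2/26) = 219/13.
E[A^2 | B ∈ {0, 3}] = (219/13) / (7/13) = 219/7.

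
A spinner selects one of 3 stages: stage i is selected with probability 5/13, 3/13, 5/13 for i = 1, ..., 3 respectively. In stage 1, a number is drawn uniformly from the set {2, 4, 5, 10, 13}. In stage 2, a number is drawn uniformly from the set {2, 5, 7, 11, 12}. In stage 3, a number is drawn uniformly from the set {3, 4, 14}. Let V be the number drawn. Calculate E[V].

456/65

E[V | stage 1] = (2+4+5+10+13)/5 = 34/5.
E[V | stage 2] = (2+5+7+11+12)/5 = 37/5.
E[V | stage 3] = (3+4+14)/3 = 7.
By the law of total expectation,
E[V] = (5/13)·(34/5) + (3/13)·(37/5) + (5/13)·(7) = 456/65.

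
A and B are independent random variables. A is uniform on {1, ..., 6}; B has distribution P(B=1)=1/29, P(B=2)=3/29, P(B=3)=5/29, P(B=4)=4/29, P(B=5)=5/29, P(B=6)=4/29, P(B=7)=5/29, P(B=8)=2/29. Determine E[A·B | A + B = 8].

333/26

P(A + B = 8) = 13/87.
Summing AB·P(x,y) over outcomes with A + B = 8 gives 111/58.
E[A·B | A + B = 8] = (111/58) / (13/87) = 333/26.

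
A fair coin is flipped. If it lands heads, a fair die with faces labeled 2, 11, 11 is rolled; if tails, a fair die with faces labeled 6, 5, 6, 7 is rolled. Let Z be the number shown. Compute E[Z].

7

E[Z | heads] = (2+11+11)/3 = 8.
E[Z | tails] = (6+5+6+7)/4 = 6.
E[Z] = (1/2)·(8) + (1/2)·(6) = 7.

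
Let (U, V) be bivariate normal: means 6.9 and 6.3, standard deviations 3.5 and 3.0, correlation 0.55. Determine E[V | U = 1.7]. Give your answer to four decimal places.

The regression of V on U has slope ρ·σ_V/σ_U and passes through (μ_U, μ_V).
E[V | U=1.7] = 6.3 + (0.55)·(3.0/3.5)·(1.7 − (6.9)) = 6.3 + (0.47143)·(-5.2) = 3.8486.

3.8486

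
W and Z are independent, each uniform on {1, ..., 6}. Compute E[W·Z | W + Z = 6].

P(W + Z = 6) = 5/36.
Summing WZ·P(x,y) over outcomes with W + Z = 6 gives 35/36.
E[W·Z | W + Z = 6] = (35/36) / (5/36) = 7.

7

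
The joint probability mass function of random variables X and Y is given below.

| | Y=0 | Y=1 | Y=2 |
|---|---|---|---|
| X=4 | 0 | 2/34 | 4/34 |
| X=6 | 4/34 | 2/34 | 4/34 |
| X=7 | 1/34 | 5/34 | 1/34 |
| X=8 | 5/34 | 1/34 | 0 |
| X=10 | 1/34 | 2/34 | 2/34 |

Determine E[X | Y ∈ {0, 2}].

74/11

P(Y ∈ {0, 2}) = 11/17.
Σ X·P over the event = 4·(4/34) + 6·(4/34) + 6·(4/34) + 7·(1/34) + 7·(1/34) + 8·(5/34) + 10·(1/34) + 10·(2/34) = 74/17.
E[X | Y ∈ {0, 2}] = (74/17) / (11/17) = 74/11.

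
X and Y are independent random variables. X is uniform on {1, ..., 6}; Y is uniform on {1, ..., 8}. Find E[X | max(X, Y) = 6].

P(max(X, Y) = 6) = 11/48.
Summing X·P(x,y) over outcomes with max(X, Y) = 6 gives 17/16.
E[X | max(X, Y) = 6] = (17/16) / (11/48) = 51/11.

51/11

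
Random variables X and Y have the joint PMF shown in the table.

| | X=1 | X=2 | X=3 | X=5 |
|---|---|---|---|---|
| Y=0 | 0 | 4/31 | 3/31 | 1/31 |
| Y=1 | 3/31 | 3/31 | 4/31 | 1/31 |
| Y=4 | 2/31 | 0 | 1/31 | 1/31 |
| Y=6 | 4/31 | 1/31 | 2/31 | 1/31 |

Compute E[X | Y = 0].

11/4

P(Y = 0) = 8/31.
Summing X·P(X=x,Y=y) over the conditioning event gives 22/31.
E[X | Y = 0] = (22/31) / (8/31) = 11/4.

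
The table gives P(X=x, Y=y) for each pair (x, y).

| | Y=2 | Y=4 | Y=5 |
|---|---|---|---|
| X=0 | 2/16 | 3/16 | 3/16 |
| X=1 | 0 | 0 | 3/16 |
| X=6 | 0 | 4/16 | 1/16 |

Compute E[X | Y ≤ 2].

P(Y ≤ 2) = 1/8.
Summing X·P(X=x,Y=y) over the conditioning event gives 0.
E[X | Y ≤ 2] = (0) / (1/8) = 0.

0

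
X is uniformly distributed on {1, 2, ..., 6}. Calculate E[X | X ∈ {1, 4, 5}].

P(X ∈ {1, 4, 5}) = 1/2.
Σ over the event: 1·1/6 + 4·1/6 + 5·1/6 = 5/3.
E[X | X ∈ {1, 4, 5}] = (5/3) / (1/2) = 10/3.

10/3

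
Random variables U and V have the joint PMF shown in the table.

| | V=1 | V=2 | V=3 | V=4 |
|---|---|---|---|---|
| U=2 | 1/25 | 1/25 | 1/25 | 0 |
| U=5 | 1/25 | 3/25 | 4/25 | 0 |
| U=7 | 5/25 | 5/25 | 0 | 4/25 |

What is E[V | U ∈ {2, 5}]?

P(U ∈ {2, 5}) = 11/25.
Σ V·P over the event = 1·(1/25) + 2·(1/25) + 3·(1/25) + 1·(1/25) + 2·(3/25) + 3·(4/25) = 1.
E[V | U ∈ {2, 5}] = (1) / (11/25) = 25/11.

25/11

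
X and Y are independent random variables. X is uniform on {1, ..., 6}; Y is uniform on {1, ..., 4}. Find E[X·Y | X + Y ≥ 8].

35/2

P(X + Y ≥ 8) = 1/4.
Summing XY·P(x,y) over outcomes with X + Y ≥ 8 gives 35/8.
E[X·Y | X + Y ≥ 8] = (35/8) / (1/4) = 35/2.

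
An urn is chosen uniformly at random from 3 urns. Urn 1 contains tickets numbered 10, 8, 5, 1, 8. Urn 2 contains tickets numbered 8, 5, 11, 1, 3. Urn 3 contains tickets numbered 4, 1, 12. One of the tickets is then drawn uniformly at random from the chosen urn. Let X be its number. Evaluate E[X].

53/9

E[X | urn 1] = (10+8+5+1+8)/5 = 32/5.
E[X | urn 2] = (8+5+11+1+3)/5 = 28/5.
E[X | urn 3] = (4+1+12)/3 = 17/3.
By the law of total expectation,
E[X] = (1/3)·(32/5) + (1/3)·(28/5) + (1/3)·(17/3) = 53/9.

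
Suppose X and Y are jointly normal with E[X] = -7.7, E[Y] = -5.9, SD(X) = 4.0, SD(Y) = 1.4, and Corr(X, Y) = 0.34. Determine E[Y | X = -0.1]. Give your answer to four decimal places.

-4.9956

E[Y | X=x] = μ_Y + ρ(σ_Y/σ_X)(x − μ_X) for jointly normal variables.
E[Y | X=-0.1] = -5.9 + (0.34)·(1.4/4.0)·(-0.1 − (-7.7)) = -5.9 + (0.119)·(7.6) = -4.9956.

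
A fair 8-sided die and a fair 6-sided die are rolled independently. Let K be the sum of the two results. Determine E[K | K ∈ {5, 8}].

P(K ∈ {5, 8}) = 5/24.
Σ over the event: 5·1/12 + 8·1/8 = 17/12.
E[K | K ∈ {5, 8}] = (17/12) / (5/24) = 34/5.

34/5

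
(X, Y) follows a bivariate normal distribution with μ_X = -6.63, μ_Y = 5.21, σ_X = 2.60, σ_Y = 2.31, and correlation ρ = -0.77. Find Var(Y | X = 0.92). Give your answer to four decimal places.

For a bivariate normal, Var(Y | X=x) = σ_Y²(1 − ρ²).
Var(Y | X=0.92) = (2.31)²·(1 − (-0.77)²) = 5.3361·0.4071 = 2.1723.

2.1723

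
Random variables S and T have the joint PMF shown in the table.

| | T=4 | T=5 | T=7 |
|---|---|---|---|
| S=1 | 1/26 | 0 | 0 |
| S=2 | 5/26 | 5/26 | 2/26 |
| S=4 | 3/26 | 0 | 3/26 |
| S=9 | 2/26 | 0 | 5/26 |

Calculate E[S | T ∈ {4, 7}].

34/7

P(T ∈ {4, 7}) = 21/26.
Σ S·P over the event = 1·(1/26) + 2·(5/26) + 2·(2/26) + 4·(3/26) + 4·(3/26) + 9·(2/26) + 9·(5/26) = 51/13.
E[S | T ∈ {4, 7}] = (51/13) / (21/26) = 34/7.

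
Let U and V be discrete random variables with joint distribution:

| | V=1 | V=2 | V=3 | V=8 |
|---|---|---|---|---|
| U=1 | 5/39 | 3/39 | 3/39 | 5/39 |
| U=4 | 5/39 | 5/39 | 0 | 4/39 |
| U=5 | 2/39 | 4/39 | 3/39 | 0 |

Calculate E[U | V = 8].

7/3

P(V = 8) = 3/13.
Σ U·P over the event = 1·(5/39) + 4·(4/39) = 7/13.
E[U | V = 8] = (7/13) / (3/13) = 7/3.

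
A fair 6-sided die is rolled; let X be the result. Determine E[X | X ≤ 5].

Given X ≤ 5, X is equally likely to be any of {1, 2, 3, 4, 5}.
E[X | X ≤ 5] = (1 + 2 + 3 + 4 + 5) / 5 = 3.

3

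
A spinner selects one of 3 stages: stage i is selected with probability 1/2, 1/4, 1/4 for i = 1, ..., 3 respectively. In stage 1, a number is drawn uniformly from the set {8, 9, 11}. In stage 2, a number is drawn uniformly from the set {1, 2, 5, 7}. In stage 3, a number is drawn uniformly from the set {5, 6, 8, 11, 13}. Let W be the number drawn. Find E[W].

E[W | stage 1] = (8+9+11)/3 = 28/3.
E[W | stage 2] = (1+2+5+7)/4 = 15/4.
E[W | stage 3] = (5+6+8+11+13)/5 = 43/5.
E[W] = (1/2)·(28/3) + (1/4)·(15/4) + (1/4)·(43/5) = 1861/240.

1861/240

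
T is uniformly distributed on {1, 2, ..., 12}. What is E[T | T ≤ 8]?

9/2

Given T ≤ 8, T is equally likely to be any of {1, 2, 3, 4, 5, 6, 7, 8}.
E[T | T ≤ 8] = (1 + 2 + 3 + 4 + 5 + 6 + 7 + 8) / 8 = 9/2.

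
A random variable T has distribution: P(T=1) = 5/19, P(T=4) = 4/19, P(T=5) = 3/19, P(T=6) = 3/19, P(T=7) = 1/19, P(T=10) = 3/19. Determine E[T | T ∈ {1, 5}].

5/2

P(T ∈ {1, 5}) = 8/19.
Σ over the event: 1·5/19 + 5·3/19 = 20/19.
E[T | T ∈ {1, 5}] = (20/19) / (8/19) = 5/2.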